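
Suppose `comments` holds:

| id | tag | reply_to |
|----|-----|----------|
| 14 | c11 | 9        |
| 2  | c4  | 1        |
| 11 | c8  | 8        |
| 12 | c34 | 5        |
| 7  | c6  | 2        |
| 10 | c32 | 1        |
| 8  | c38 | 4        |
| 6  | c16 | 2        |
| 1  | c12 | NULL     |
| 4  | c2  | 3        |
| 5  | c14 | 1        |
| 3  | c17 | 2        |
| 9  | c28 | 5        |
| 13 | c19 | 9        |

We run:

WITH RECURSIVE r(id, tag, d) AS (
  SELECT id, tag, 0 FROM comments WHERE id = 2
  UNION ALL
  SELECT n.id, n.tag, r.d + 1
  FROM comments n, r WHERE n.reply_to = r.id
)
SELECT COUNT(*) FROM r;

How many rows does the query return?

7

Base: id=2 (c4) at d 0.
Iteration 1: rows with reply_to in {2} -> c17 (id 3, d 1), c16 (id 6, d 1), c6 (id 7, d 1).
Iteration 2: rows with reply_to in {3,6,7} -> c2 (id 4, d 2).
Iteration 3: rows with reply_to in {4} -> c38 (id 8, d 3).
Iteration 4: rows with reply_to in {8} -> c8 (id 11, d 4).
Iteration 5: no rows with reply_to in {11}; recursion stops.
Total rows emitted: 7.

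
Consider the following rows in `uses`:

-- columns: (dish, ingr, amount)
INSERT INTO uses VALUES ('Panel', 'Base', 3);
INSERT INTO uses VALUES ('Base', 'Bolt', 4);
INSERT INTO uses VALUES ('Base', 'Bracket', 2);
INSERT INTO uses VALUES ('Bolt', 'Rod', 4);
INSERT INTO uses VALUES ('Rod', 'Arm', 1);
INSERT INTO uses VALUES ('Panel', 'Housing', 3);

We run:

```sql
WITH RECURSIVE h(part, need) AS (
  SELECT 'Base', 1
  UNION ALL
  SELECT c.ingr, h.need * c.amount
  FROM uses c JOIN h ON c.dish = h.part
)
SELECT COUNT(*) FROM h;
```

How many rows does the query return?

Base: (Base, need=1).
Iteration 1: components of {Base} -> Bolt = 1*4 = 4, Bracket = 1*2 = 2.
Iteration 2: components of {Bolt,Bracket} -> Rod = 4*4 = 16.
Iteration 3: components of {Rod} -> Arm = 16*1 = 16.
Iteration 4: no further components; recursion stops.
Total rows emitted: 5.

5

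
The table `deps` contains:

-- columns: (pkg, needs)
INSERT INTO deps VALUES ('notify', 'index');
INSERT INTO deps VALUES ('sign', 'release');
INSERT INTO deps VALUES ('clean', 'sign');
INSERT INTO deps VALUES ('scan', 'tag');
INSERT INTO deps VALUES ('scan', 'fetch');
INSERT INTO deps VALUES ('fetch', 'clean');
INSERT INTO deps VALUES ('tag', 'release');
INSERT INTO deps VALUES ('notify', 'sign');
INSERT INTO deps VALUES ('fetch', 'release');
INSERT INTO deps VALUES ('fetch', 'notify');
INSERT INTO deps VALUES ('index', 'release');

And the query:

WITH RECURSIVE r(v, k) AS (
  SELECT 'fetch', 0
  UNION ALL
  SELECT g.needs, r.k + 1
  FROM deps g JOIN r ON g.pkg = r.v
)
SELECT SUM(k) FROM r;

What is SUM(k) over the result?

Base: (fetch, k=0).
Iteration 1: edges from {fetch} -> (clean, k=1), (notify, k=1), (release, k=1).
Iteration 2: edges from {clean,notify,release} -> (index, k=2), (sign, k=2) x2. [UNION ALL keeps all 3 new rows, including repeats]
Iteration 3: edges from {index,sign} -> (release, k=3) x3. [UNION ALL keeps all 3 new rows, including repeats]
Iteration 4: no outgoing edges from {release}; recursion stops.
SUM(k) = 0 + 1 + 1 + 1 + 2 + 2 + 2 + 3 + 3 + 3 = 18.

18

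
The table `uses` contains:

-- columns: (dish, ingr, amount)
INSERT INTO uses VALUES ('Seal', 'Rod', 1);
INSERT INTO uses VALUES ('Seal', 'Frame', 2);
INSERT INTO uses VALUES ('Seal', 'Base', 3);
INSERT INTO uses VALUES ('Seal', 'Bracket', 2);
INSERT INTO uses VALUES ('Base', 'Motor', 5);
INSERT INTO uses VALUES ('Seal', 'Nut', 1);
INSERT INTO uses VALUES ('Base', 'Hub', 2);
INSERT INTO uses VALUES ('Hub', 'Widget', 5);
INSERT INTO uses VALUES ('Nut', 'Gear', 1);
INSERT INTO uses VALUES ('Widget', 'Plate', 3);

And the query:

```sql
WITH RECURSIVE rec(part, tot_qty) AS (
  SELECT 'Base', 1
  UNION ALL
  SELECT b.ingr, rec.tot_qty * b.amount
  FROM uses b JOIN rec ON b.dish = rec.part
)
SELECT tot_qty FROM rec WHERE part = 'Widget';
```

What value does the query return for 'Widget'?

10

Base: (Base, tot_qty=1).
Iteration 1: components of {Base} -> Hub = 1*2 = 2, Motor = 1*5 = 5.
Iteration 2: components of {Hub,Motor} -> Widget = 2*5 = 10.
Iteration 3: components of {Widget} -> Plate = 10*3 = 30.
Iteration 4: no further components; recursion stops.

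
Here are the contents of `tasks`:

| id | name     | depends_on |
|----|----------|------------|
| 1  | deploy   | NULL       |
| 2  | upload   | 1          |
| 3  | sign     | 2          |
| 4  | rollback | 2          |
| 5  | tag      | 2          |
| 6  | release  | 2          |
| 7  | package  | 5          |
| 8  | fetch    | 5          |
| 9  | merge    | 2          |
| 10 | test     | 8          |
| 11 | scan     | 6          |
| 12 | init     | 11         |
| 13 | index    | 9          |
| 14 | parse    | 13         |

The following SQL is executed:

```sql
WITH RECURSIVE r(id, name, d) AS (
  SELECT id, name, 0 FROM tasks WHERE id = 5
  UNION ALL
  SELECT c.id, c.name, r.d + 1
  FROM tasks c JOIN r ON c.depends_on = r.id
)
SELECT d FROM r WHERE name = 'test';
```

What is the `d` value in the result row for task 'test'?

Base: id=5 (tag) at d 0.
Iteration 1: rows with depends_on in {5} -> package (id 7, d 1), fetch (id 8, d 1).
Iteration 2: rows with depends_on in {7,8} -> test (id 10, d 2).
Iteration 3: no rows with depends_on in {10}; recursion stops.

2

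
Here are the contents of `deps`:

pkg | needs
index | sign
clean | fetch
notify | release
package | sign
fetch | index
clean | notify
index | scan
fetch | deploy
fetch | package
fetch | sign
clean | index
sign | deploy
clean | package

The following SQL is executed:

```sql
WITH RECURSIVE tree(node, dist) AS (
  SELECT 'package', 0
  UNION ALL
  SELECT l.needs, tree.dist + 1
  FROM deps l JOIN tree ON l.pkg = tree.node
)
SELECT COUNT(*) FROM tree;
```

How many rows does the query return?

Base: (package, dist=0).
Iteration 1: edges from {package} -> (sign, dist=1).
Iteration 2: edges from {sign} -> (deploy, dist=2).
Iteration 3: no outgoing edges from {deploy}; recursion stops.
Total rows emitted: 3.

3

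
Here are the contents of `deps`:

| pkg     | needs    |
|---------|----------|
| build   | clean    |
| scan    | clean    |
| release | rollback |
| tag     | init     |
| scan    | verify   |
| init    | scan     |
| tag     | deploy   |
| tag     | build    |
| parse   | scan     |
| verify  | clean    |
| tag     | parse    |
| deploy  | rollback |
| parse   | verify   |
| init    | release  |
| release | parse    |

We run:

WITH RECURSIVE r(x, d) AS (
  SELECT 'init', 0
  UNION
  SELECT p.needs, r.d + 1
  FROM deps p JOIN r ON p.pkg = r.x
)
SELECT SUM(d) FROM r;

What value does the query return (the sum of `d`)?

32

Base: (init, d=0).
Iteration 1: edges from {init} -> (release, d=1), (scan, d=1).
Iteration 2: edges from {release,scan} -> (clean, d=2), (parse, d=2), (rollback, d=2), (verify, d=2).
Iteration 3: edges from {clean,parse,rollback,verify} -> (clean, d=3), (scan, d=3), (verify, d=3).
Iteration 4: edges from {clean,scan,verify} -> (clean, d=4), (verify, d=4). [UNION drops 1 duplicate row(s)]
Iteration 5: edges from {clean,verify} -> (clean, d=5).
Iteration 6: no outgoing edges from {clean}; recursion stops.
SUM(d) = 0 + 1 + 1 + 2 + 2 + 2 + 2 + 3 + 3 + 3 + 4 + 4 + 5 = 32.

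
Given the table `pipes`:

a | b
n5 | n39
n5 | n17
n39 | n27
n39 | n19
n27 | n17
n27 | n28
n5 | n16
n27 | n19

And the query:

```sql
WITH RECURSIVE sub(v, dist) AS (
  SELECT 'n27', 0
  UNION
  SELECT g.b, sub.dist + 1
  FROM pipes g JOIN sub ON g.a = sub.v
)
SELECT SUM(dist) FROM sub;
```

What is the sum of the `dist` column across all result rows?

Base: (n27, dist=0).
Iteration 1: edges from {n27} -> (n17, dist=1), (n19, dist=1), (n28, dist=1).
Iteration 2: no outgoing edges from {n17,n19,n28}; recursion stops.
SUM(dist) = 0 + 1 + 1 + 1 = 3.

3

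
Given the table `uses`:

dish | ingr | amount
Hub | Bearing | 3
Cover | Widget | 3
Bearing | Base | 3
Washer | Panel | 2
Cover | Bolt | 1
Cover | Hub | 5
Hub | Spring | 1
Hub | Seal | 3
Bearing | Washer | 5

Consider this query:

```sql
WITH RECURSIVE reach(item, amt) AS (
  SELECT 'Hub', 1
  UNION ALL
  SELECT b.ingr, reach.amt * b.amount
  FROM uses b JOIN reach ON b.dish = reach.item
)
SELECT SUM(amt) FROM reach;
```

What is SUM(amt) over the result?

Base: (Hub, amt=1).
Iteration 1: components of {Hub} -> Bearing = 1*3 = 3, Seal = 1*3 = 3, Spring = 1*1 = 1.
Iteration 2: components of {Bearing,Seal,Spring} -> Base = 3*3 = 9, Washer = 3*5 = 15.
Iteration 3: components of {Base,Washer} -> Panel = 15*2 = 30.
Iteration 4: no further components; recursion stops.
SUM(amt) = 1 + 3 + 1 + 3 + 9 + 15 + 30 = 62.

62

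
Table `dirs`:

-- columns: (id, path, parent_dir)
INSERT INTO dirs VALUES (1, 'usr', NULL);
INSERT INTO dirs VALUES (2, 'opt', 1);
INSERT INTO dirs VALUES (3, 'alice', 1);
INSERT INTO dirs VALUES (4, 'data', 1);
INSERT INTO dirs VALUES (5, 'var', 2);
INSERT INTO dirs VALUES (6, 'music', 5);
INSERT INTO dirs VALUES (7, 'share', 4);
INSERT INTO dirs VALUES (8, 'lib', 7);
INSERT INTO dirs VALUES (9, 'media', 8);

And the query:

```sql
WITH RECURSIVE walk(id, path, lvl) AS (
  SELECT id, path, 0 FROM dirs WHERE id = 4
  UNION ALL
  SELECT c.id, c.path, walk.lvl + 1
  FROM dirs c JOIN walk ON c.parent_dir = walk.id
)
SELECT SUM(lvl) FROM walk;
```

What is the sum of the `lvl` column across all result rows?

Base: id=4 (data) at lvl 0.
Iteration 1: rows with parent_dir in {4} -> share (id 7, lvl 1).
Iteration 2: rows with parent_dir in {7} -> lib (id 8, lvl 2).
Iteration 3: rows with parent_dir in {8} -> media (id 9, lvl 3).
Iteration 4: no rows with parent_dir in {9}; recursion stops.
SUM(lvl) = 0 + 1 + 2 + 3 = 6.

6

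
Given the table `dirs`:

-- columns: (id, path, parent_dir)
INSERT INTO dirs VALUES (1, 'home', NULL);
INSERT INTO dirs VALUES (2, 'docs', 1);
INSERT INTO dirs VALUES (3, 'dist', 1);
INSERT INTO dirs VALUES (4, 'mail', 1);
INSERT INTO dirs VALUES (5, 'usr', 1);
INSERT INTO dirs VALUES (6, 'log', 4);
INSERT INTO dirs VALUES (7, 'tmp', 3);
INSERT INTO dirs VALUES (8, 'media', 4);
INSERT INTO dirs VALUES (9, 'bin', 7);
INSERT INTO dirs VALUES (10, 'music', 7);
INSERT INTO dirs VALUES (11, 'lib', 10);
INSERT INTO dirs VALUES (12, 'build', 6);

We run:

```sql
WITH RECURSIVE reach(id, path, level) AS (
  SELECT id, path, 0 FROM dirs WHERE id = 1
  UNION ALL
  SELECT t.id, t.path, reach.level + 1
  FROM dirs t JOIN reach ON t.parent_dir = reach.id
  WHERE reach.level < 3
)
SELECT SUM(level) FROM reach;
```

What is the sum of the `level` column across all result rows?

Base: id=1 (home) at level 0.
Iteration 1: rows with parent_dir in {1} -> docs (id 2, level 1), dist (id 3, level 1), mail (id 4, level 1), usr (id 5, level 1).
Iteration 2: rows with parent_dir in {2,3,4,5} -> log (id 6, level 2), tmp (id 7, level 2), media (id 8, level 2).
Iteration 3: rows with parent_dir in {6,7,8} -> bin (id 9, level 3), music (id 10, level 3), build (id 12, level 3).
Iteration 4: level < 3 fails for all current rows; recursion stops.
SUM(level) = 0 + 1 + 1 + 1 + 1 + 2 + 2 + 2 + 3 + 3 + 3 = 19.

19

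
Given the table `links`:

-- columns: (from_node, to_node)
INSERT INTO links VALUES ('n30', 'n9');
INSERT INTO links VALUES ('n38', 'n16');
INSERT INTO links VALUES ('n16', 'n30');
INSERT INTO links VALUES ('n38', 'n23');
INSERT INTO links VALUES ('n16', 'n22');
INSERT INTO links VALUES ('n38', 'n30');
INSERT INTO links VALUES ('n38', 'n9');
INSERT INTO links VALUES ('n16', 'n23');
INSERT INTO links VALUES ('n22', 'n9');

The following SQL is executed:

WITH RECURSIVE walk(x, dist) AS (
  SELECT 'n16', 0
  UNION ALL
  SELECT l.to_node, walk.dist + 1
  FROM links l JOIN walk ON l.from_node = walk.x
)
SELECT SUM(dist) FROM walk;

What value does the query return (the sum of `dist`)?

Base: (n16, dist=0).
Iteration 1: edges from {n16} -> (n22, dist=1), (n23, dist=1), (n30, dist=1).
Iteration 2: edges from {n22,n23,n30} -> (n9, dist=2) x2. [UNION ALL keeps all 2 new rows, including repeats]
Iteration 3: no outgoing edges from {n9}; recursion stops.
SUM(dist) = 0 + 1 + 1 + 1 + 2 + 2 = 7.

7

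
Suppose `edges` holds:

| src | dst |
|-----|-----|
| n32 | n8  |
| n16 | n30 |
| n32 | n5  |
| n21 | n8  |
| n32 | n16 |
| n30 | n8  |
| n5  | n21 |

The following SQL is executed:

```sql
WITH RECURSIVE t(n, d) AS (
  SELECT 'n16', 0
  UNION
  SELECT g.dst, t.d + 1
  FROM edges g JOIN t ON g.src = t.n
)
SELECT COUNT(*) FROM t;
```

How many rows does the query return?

Base: (n16, d=0).
Iteration 1: edges from {n16} -> (n30, d=1).
Iteration 2: edges from {n30} -> (n8, d=2).
Iteration 3: no outgoing edges from {n8}; recursion stops.
Total rows emitted: 3.

3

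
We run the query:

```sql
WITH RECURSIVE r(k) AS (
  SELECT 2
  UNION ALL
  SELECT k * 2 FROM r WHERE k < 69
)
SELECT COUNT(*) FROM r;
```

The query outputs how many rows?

7

Base: k=2.
Iteration 1: 2 < 69 holds -> k = 2 * 2 = 4.
Iteration 2: 4 < 69 holds -> k = 4 * 2 = 8.
Iteration 3: 8 < 69 holds -> k = 8 * 2 = 16.
Iteration 4: 16 < 69 holds -> k = 16 * 2 = 32.
Iteration 5: 32 < 69 holds -> k = 32 * 2 = 64.
Iteration 6: 64 < 69 holds -> k = 64 * 2 = 128.
Iteration 7: 128 < 69 fails; recursion stops.
Total rows emitted: 7.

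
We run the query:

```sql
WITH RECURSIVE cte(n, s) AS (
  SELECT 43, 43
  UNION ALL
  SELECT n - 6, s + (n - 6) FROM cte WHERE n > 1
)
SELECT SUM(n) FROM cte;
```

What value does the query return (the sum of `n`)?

176

Base: n=43, s=43.
Iteration 1: 43 > 1 holds -> n = 43 - 6 = 37, s = 43 + 37 = 80.
Iteration 2: 37 > 1 holds -> n = 37 - 6 = 31, s = 80 + 31 = 111.
Iteration 3: 31 > 1 holds -> n = 31 - 6 = 25, s = 111 + 25 = 136.
Iteration 4: 25 > 1 holds -> n = 25 - 6 = 19, s = 136 + 19 = 155.
Iteration 5: 19 > 1 holds -> n = 19 - 6 = 13, s = 155 + 13 = 168.
Iteration 6: 13 > 1 holds -> n = 13 - 6 = 7, s = 168 + 7 = 175.
Iteration 7: 7 > 1 holds -> n = 7 - 6 = 1, s = 175 + 1 = 176.
Iteration 8: 1 > 1 fails; recursion stops.
SUM(n) = 43 + 37 + 31 + 25 + 19 + 13 + 7 + 1 = 176.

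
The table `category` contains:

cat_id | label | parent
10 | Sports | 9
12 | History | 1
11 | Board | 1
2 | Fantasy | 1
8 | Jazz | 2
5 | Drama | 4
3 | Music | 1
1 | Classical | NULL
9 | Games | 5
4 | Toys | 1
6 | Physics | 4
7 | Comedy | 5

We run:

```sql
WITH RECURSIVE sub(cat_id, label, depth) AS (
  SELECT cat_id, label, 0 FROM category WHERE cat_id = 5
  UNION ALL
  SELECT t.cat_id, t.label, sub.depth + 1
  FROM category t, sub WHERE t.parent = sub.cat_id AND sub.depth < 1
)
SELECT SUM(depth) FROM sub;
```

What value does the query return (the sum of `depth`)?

Base: cat_id=5 (Drama) at depth 0.
Iteration 1: rows with parent in {5} -> Comedy (id 7, depth 1), Games (id 9, depth 1).
Iteration 2: depth < 1 fails for all current rows; recursion stops.
SUM(depth) = 0 + 1 + 1 = 2.

2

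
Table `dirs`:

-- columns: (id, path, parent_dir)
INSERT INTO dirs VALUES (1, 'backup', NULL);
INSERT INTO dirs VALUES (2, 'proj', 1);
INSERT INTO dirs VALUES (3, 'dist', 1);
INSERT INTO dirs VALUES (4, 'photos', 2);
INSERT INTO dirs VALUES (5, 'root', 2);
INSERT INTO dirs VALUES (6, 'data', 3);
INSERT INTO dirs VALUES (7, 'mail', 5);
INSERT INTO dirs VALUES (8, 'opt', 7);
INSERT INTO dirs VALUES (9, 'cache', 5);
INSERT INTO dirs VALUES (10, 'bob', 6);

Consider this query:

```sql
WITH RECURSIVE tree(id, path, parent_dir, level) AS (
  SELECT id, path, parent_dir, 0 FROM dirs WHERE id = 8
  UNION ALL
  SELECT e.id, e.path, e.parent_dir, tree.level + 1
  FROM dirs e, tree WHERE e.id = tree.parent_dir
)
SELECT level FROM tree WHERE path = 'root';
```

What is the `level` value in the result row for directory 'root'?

Base: id=8 (opt), parent_dir=7, level 0.
Iteration 1: join on id=7 -> mail (id 7, parent_dir=5, level 1).
Iteration 2: join on id=5 -> root (id 5, parent_dir=2, level 2).
Iteration 3: join on id=2 -> proj (id 2, parent_dir=1, level 3).
Iteration 4: join on id=1 -> backup (id 1, parent_dir=NULL, level 4).
Iteration 5: parent_dir is NULL; no match; recursion stops.

2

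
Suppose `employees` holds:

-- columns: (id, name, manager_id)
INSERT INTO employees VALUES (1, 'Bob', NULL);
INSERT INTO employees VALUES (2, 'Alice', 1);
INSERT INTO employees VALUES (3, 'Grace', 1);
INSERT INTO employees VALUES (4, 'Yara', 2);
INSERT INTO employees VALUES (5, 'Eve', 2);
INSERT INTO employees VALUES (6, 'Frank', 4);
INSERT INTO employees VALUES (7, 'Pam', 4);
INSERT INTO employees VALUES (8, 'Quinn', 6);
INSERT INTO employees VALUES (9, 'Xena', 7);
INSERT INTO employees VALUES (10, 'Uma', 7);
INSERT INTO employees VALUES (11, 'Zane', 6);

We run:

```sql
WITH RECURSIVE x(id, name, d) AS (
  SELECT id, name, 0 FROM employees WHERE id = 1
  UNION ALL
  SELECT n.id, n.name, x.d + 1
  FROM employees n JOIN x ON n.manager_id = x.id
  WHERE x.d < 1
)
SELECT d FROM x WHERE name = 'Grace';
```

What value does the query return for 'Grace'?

Base: id=1 (Bob) at d 0.
Iteration 1: rows with manager_id in {1} -> Alice (id 2, d 1), Grace (id 3, d 1).
Iteration 2: d < 1 fails for all current rows; recursion stops.

1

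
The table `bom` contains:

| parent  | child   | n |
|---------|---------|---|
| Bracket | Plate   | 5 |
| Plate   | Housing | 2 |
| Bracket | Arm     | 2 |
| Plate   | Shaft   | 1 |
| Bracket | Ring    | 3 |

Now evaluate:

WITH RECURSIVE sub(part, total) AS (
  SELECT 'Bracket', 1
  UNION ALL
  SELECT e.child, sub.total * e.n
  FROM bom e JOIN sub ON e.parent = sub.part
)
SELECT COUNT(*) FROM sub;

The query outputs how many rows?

Base: (Bracket, total=1).
Iteration 1: components of {Bracket} -> Arm = 1*2 = 2, Plate = 1*5 = 5, Ring = 1*3 = 3.
Iteration 2: components of {Arm,Plate,Ring} -> Housing = 5*2 = 10, Shaft = 5*1 = 5.
Iteration 3: no further components; recursion stops.
Total rows emitted: 6.

6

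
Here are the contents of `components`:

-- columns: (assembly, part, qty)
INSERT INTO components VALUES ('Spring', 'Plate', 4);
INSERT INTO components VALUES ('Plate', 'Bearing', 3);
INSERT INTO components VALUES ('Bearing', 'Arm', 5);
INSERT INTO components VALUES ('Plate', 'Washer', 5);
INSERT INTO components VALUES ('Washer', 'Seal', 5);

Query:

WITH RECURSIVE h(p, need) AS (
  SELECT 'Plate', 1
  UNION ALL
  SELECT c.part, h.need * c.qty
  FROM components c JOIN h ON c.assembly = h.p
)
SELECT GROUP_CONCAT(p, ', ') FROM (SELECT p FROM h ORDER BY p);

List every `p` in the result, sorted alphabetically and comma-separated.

Base: (Plate, need=1).
Iteration 1: components of {Plate} -> Bearing = 1*3 = 3, Washer = 1*5 = 5.
Iteration 2: components of {Bearing,Washer} -> Arm = 3*5 = 15, Seal = 5*5 = 25.
Iteration 3: no further components; recursion stops.

Arm, Bearing, Plate, Seal, Washer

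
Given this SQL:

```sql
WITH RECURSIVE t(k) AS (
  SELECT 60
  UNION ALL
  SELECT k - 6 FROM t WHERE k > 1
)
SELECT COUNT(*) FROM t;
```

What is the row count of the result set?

11

Base: k=60.
Iteration 1: 60 > 1 holds -> k = 60 - 6 = 54.
Iteration 2: 54 > 1 holds -> k = 54 - 6 = 48.
Iteration 3: 48 > 1 holds -> k = 48 - 6 = 42.
Iteration 4: 42 > 1 holds -> k = 42 - 6 = 36.
Iteration 5: 36 > 1 holds -> k = 36 - 6 = 30.
Iteration 6: 30 > 1 holds -> k = 30 - 6 = 24.
Iteration 7: 24 > 1 holds -> k = 24 - 6 = 18.
Iteration 8: 18 > 1 holds -> k = 18 - 6 = 12.
Iteration 9: 12 > 1 holds -> k = 12 - 6 = 6.
Iteration 10: 6 > 1 holds -> k = 6 - 6 = 0.
Iteration 11: 0 > 1 fails; recursion stops.
Total rows emitted: 11.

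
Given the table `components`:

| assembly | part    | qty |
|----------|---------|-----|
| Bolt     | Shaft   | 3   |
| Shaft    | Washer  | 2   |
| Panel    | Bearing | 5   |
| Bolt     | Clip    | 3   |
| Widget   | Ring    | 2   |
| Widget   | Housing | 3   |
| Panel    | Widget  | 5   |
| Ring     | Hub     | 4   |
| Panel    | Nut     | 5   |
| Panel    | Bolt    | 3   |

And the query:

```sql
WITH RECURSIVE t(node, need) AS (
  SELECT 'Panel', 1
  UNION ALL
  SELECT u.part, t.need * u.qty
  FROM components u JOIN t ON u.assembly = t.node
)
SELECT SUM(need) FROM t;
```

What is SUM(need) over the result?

Base: (Panel, need=1).
Iteration 1: components of {Panel} -> Bearing = 1*5 = 5, Bolt = 1*3 = 3, Nut = 1*5 = 5, Widget = 1*5 = 5.
Iteration 2: components of {Bearing,Bolt,Nut,Widget} -> Clip = 3*3 = 9, Housing = 5*3 = 15, Ring = 5*2 = 10, Shaft = 3*3 = 9.
Iteration 3: components of {Clip,Housing,Ring,Shaft} -> Hub = 10*4 = 40, Washer = 9*2 = 18.
Iteration 4: no further components; recursion stops.
SUM(need) = 1 + 5 + 3 + 5 + 5 + 15 + 10 + 9 + 9 + 40 + 18 = 120.

120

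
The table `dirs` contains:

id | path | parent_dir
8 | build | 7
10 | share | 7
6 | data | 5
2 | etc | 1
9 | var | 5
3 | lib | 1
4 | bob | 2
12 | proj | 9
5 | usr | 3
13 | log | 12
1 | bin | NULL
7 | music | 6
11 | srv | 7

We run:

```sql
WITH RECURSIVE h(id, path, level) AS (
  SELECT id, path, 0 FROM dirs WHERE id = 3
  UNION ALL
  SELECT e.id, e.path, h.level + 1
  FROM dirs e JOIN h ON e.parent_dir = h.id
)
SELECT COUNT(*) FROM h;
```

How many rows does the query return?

Base: id=3 (lib) at level 0.
Iteration 1: rows with parent_dir in {3} -> usr (id 5, level 1).
Iteration 2: rows with parent_dir in {5} -> data (id 6, level 2), var (id 9, level 2).
Iteration 3: rows with parent_dir in {6,9} -> music (id 7, level 3), proj (id 12, level 3).
Iteration 4: rows with parent_dir in {7,12} -> build (id 8, level 4), share (id 10, level 4), srv (id 11, level 4), log (id 13, level 4).
Iteration 5: no rows with parent_dir in {8,10,11,13}; recursion stops.
Total rows emitted: 10.

10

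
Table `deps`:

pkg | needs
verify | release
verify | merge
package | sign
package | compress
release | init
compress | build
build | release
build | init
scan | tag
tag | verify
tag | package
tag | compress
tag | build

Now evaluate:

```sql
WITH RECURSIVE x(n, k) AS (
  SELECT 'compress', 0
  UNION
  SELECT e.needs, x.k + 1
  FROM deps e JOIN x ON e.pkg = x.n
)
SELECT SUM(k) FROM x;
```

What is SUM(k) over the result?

8

Base: (compress, k=0).
Iteration 1: edges from {compress} -> (build, k=1).
Iteration 2: edges from {build} -> (init, k=2), (release, k=2).
Iteration 3: edges from {init,release} -> (init, k=3).
Iteration 4: no outgoing edges from {init}; recursion stops.
SUM(k) = 0 + 1 + 2 + 2 + 3 = 8.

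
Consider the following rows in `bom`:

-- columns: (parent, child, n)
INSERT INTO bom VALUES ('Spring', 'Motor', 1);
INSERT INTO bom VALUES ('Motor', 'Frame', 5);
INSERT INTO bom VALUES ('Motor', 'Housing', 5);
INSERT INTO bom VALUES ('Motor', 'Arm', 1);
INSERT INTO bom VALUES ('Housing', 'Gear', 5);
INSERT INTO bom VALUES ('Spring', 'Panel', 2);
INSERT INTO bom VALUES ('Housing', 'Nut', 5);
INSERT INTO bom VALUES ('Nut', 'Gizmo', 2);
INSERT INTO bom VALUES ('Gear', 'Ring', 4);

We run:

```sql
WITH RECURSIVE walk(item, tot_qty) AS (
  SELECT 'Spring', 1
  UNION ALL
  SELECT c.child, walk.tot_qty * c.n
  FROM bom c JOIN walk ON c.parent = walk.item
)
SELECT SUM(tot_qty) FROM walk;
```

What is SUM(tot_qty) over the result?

215

Base: (Spring, tot_qty=1).
Iteration 1: components of {Spring} -> Motor = 1*1 = 1, Panel = 1*2 = 2.
Iteration 2: components of {Motor,Panel} -> Arm = 1*1 = 1, Frame = 1*5 = 5, Housing = 1*5 = 5.
Iteration 3: components of {Arm,Frame,Housing} -> Gear = 5*5 = 25, Nut = 5*5 = 25.
Iteration 4: components of {Gear,Nut} -> Gizmo = 25*2 = 50, Ring = 25*4 = 100.
Iteration 5: no further components; recursion stops.
SUM(tot_qty) = 1 + 1 + 2 + 5 + 5 + 1 + 25 + 25 + 100 + 50 = 215.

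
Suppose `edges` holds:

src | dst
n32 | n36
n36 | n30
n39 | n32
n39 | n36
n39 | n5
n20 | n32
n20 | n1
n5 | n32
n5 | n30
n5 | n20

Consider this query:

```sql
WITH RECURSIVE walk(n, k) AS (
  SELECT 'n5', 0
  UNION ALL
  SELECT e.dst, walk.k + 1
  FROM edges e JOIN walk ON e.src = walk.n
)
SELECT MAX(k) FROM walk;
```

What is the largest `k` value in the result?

4

Base: (n5, k=0).
Iteration 1: edges from {n5} -> (n20, k=1), (n30, k=1), (n32, k=1).
Iteration 2: edges from {n20,n30,n32} -> (n1, k=2), (n32, k=2), (n36, k=2).
Iteration 3: edges from {n1,n32,n36} -> (n30, k=3), (n36, k=3).
Iteration 4: edges from {n30,n36} -> (n30, k=4).
Iteration 5: no outgoing edges from {n30}; recursion stops.
k values: 0, 1, 1, 1, 2, 2, 2, 3, 3, 4; the maximum is 4.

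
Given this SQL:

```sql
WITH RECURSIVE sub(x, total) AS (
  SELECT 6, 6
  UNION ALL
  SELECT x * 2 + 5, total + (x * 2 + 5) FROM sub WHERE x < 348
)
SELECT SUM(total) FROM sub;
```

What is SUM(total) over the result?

Base: x=6, total=6.
Iteration 1: 6 < 348 holds -> x = 6 * 2 + 5 = 17, total = 6 + 17 = 23.
Iteration 2: 17 < 348 holds -> x = 17 * 2 + 5 = 39, total = 23 + 39 = 62.
Iteration 3: 39 < 348 holds -> x = 39 * 2 + 5 = 83, total = 62 + 83 = 145.
Iteration 4: 83 < 348 holds -> x = 83 * 2 + 5 = 171, total = 145 + 171 = 316.
Iteration 5: 171 < 348 holds -> x = 171 * 2 + 5 = 347, total = 316 + 347 = 663.
Iteration 6: 347 < 348 holds -> x = 347 * 2 + 5 = 699, total = 663 + 699 = 1362.
Iteration 7: 699 < 348 fails; recursion stops.
SUM(total) = 6 + 23 + 62 + 145 + 316 + 663 + 1362 = 2577.

2577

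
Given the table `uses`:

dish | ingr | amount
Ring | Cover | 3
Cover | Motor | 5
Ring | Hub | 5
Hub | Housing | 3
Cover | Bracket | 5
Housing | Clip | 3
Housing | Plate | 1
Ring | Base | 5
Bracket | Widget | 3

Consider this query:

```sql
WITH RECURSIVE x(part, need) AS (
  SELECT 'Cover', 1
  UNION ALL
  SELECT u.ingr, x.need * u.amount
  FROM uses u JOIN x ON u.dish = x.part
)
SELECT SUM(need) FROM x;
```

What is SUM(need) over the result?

26

Base: (Cover, need=1).
Iteration 1: components of {Cover} -> Bracket = 1*5 = 5, Motor = 1*5 = 5.
Iteration 2: components of {Bracket,Motor} -> Widget = 5*3 = 15.
Iteration 3: no further components; recursion stops.
SUM(need) = 1 + 5 + 5 + 15 = 26.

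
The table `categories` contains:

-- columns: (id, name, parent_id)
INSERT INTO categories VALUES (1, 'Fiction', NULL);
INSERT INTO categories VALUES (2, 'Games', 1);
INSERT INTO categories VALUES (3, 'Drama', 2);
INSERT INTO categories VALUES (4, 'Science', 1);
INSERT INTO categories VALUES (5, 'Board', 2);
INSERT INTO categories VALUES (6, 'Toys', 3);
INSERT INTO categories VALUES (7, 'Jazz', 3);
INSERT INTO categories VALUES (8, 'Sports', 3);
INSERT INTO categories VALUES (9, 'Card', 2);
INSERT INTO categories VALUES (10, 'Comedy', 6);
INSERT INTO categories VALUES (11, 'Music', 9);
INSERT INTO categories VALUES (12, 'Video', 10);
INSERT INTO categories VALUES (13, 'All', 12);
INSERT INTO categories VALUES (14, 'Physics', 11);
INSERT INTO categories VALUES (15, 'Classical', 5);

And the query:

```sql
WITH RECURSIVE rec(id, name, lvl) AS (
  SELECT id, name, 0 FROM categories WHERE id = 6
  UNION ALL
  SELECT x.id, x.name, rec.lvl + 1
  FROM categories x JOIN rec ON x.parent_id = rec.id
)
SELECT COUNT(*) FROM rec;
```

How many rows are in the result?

Base: id=6 (Toys) at lvl 0.
Iteration 1: rows with parent_id in {6} -> Comedy (id 10, lvl 1).
Iteration 2: rows with parent_id in {10} -> Video (id 12, lvl 2).
Iteration 3: rows with parent_id in {12} -> All (id 13, lvl 3).
Iteration 4: no rows with parent_id in {13}; recursion stops.
Total rows emitted: 4.

4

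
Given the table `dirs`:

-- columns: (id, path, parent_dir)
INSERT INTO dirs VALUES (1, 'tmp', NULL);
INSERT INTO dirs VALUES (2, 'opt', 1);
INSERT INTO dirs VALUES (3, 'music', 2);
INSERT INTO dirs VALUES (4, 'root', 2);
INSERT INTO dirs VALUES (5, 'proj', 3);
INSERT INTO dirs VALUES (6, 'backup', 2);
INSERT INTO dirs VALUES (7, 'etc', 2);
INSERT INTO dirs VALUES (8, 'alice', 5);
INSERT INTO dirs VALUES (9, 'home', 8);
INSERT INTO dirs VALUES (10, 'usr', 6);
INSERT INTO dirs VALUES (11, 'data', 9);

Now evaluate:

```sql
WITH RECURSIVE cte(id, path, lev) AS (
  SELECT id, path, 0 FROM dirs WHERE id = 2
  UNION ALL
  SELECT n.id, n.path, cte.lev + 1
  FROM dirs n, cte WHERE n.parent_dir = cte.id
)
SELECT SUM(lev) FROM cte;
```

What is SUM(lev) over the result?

20

Base: id=2 (opt) at lev 0.
Iteration 1: rows with parent_dir in {2} -> music (id 3, lev 1), root (id 4, lev 1), backup (id 6, lev 1), etc (id 7, lev 1).
Iteration 2: rows with parent_dir in {3,4,6,7} -> proj (id 5, lev 2), usr (id 10, lev 2).
Iteration 3: rows with parent_dir in {5,10} -> alice (id 8, lev 3).
Iteration 4: rows with parent_dir in {8} -> home (id 9, lev 4).
Iteration 5: rows with parent_dir in {9} -> data (id 11, lev 5).
Iteration 6: no rows with parent_dir in {11}; recursion stops.
SUM(lev) = 0 + 1 + 1 + 1 + 1 + 2 + 2 + 3 + 4 + 5 = 20.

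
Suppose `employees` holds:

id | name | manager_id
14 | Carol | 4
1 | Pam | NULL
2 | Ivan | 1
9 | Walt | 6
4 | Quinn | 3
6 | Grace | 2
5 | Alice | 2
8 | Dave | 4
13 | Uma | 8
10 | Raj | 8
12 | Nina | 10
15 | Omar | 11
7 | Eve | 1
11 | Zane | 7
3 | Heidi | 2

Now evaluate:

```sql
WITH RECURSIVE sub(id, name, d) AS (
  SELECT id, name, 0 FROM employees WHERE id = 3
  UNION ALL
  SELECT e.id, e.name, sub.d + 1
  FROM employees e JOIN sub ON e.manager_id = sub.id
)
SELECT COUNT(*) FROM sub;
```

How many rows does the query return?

7

Base: id=3 (Heidi) at d 0.
Iteration 1: rows with manager_id in {3} -> Quinn (id 4, d 1).
Iteration 2: rows with manager_id in {4} -> Dave (id 8, d 2), Carol (id 14, d 2).
Iteration 3: rows with manager_id in {8,14} -> Raj (id 10, d 3), Uma (id 13, d 3).
Iteration 4: rows with manager_id in {10,13} -> Nina (id 12, d 4).
Iteration 5: no rows with manager_id in {12}; recursion stops.
Total rows emitted: 7.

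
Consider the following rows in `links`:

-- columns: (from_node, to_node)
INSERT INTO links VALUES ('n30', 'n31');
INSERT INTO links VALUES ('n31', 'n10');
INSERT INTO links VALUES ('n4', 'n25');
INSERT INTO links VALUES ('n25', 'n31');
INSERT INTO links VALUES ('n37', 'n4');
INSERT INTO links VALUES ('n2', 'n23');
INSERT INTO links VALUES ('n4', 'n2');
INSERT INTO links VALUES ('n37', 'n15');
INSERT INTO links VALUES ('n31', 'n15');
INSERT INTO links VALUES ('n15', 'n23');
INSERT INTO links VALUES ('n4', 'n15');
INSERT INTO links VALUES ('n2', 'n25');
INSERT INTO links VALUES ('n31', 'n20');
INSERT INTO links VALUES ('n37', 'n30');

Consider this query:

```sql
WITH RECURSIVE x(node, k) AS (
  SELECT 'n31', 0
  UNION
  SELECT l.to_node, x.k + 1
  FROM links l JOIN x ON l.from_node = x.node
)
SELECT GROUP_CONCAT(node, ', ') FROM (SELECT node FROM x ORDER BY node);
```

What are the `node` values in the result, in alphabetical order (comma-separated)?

Base: (n31, k=0).
Iteration 1: edges from {n31} -> (n10, k=1), (n15, k=1), (n20, k=1).
Iteration 2: edges from {n10,n15,n20} -> (n23, k=2).
Iteration 3: no outgoing edges from {n23}; recursion stops.

n10, n15, n20, n23, n31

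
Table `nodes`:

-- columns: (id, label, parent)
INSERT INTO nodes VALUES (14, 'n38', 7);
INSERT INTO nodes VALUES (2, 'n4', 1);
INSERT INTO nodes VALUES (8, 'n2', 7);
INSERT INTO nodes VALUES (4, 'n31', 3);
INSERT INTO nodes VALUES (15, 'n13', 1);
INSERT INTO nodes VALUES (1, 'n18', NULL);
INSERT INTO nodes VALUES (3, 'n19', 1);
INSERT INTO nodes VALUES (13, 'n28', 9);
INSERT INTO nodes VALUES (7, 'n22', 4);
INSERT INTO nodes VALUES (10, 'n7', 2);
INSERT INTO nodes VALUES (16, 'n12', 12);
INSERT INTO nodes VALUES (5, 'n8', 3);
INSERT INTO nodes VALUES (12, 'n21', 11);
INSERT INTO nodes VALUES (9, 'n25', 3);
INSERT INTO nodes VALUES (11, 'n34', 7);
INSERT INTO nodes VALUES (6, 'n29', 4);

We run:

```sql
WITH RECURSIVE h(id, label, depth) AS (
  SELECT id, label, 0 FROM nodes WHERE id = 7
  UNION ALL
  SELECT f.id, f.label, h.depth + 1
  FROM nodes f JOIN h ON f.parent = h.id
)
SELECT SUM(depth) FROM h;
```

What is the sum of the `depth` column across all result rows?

Base: id=7 (n22) at depth 0.
Iteration 1: rows with parent in {7} -> n2 (id 8, depth 1), n34 (id 11, depth 1), n38 (id 14, depth 1).
Iteration 2: rows with parent in {8,11,14} -> n21 (id 12, depth 2).
Iteration 3: rows with parent in {12} -> n12 (id 16, depth 3).
Iteration 4: no rows with parent in {16}; recursion stops.
SUM(depth) = 0 + 1 + 1 + 1 + 2 + 3 = 8.

8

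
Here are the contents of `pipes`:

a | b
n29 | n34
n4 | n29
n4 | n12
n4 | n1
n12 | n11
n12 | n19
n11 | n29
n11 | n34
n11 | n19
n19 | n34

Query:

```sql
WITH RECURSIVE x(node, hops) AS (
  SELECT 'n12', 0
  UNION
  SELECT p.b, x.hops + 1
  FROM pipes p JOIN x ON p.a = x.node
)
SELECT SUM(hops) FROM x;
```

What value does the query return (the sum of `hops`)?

Base: (n12, hops=0).
Iteration 1: edges from {n12} -> (n11, hops=1), (n19, hops=1).
Iteration 2: edges from {n11,n19} -> (n19, hops=2), (n29, hops=2), (n34, hops=2). [UNION drops 1 duplicate row(s)]
Iteration 3: edges from {n19,n29,n34} -> (n34, hops=3). [UNION drops 1 duplicate row(s)]
Iteration 4: no outgoing edges from {n34}; recursion stops.
SUM(hops) = 0 + 1 + 1 + 2 + 2 + 2 + 3 = 11.

11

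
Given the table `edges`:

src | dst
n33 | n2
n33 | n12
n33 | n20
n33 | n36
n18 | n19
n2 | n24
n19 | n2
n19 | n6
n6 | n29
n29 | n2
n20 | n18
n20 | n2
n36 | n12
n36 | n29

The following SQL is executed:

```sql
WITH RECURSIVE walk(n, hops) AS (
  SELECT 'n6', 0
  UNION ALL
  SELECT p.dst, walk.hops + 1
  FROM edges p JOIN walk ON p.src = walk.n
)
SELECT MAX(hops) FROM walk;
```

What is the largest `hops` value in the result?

3

Base: (n6, hops=0).
Iteration 1: edges from {n6} -> (n29, hops=1).
Iteration 2: edges from {n29} -> (n2, hops=2).
Iteration 3: edges from {n2} -> (n24, hops=3).
Iteration 4: no outgoing edges from {n24}; recursion stops.
hops values: 0, 1, 2, 3; the maximum is 3.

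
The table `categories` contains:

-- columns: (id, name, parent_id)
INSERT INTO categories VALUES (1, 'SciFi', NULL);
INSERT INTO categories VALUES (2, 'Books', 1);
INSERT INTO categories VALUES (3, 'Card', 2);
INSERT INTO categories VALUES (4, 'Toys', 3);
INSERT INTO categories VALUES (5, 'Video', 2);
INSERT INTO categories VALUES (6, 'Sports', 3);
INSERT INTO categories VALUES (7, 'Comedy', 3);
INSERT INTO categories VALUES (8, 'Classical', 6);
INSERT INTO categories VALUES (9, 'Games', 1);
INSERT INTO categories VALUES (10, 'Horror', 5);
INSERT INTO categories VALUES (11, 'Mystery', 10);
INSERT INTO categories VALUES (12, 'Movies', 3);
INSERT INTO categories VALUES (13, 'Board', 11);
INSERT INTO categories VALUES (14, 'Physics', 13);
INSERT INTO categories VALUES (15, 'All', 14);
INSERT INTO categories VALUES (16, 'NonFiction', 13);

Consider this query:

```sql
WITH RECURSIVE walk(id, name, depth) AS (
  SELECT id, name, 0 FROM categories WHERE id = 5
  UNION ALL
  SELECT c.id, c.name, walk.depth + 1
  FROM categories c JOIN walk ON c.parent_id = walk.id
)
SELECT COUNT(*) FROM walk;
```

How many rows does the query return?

7

Base: id=5 (Video) at depth 0.
Iteration 1: rows with parent_id in {5} -> Horror (id 10, depth 1).
Iteration 2: rows with parent_id in {10} -> Mystery (id 11, depth 2).
Iteration 3: rows with parent_id in {11} -> Board (id 13, depth 3).
Iteration 4: rows with parent_id in {13} -> Physics (id 14, depth 4), NonFiction (id 16, depth 4).
Iteration 5: rows with parent_id in {14,16} -> All (id 15, depth 5).
Iteration 6: no rows with parent_id in {15}; recursion stops.
Total rows emitted: 7.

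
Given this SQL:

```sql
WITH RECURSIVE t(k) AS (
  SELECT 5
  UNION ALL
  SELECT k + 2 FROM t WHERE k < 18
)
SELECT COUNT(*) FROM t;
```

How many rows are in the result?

8

Base: k=5.
Iteration 1: 5 < 18 holds -> k = 5 + 2 = 7.
Iteration 2: 7 < 18 holds -> k = 7 + 2 = 9.
Iteration 3: 9 < 18 holds -> k = 9 + 2 = 11.
Iteration 4: 11 < 18 holds -> k = 11 + 2 = 13.
Iteration 5: 13 < 18 holds -> k = 13 + 2 = 15.
Iteration 6: 15 < 18 holds -> k = 15 + 2 = 17.
Iteration 7: 17 < 18 holds -> k = 17 + 2 = 19.
Iteration 8: 19 < 18 fails; recursion stops.
Total rows emitted: 8.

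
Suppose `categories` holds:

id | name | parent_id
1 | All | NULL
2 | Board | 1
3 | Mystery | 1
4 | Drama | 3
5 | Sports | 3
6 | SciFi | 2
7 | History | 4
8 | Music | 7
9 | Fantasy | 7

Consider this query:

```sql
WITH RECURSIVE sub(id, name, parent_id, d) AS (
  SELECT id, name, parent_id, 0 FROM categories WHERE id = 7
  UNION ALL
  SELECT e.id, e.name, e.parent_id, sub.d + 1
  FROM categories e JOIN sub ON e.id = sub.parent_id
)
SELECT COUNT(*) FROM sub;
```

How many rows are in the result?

4

Base: id=7 (History), parent_id=4, d 0.
Iteration 1: join on id=4 -> Drama (id 4, parent_id=3, d 1).
Iteration 2: join on id=3 -> Mystery (id 3, parent_id=1, d 2).
Iteration 3: join on id=1 -> All (id 1, parent_id=NULL, d 3).
Iteration 4: parent_id is NULL; no match; recursion stops.
Total rows emitted: 4.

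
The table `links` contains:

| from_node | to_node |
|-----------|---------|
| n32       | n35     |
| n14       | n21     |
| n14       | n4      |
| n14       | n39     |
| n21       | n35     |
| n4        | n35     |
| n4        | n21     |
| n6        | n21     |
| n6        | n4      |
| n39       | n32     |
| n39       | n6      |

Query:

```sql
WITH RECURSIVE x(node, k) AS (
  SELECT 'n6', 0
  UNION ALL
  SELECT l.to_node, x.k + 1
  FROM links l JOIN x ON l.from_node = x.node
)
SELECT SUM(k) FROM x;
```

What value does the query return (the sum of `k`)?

Base: (n6, k=0).
Iteration 1: edges from {n6} -> (n21, k=1), (n4, k=1).
Iteration 2: edges from {n21,n4} -> (n21, k=2), (n35, k=2) x2. [UNION ALL keeps all 3 new rows, including repeats]
Iteration 3: edges from {n21,n35} -> (n35, k=3).
Iteration 4: no outgoing edges from {n35}; recursion stops.
SUM(k) = 0 + 1 + 1 + 2 + 2 + 2 + 3 = 11.

11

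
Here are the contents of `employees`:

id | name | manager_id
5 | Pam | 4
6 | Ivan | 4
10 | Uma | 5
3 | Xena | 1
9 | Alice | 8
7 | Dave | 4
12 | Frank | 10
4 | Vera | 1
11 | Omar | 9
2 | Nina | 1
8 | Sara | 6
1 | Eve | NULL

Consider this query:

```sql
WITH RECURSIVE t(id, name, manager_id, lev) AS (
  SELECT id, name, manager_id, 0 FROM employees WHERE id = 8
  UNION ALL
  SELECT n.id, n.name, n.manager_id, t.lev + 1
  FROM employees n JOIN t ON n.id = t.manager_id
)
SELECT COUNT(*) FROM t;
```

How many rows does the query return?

Base: id=8 (Sara), manager_id=6, lev 0.
Iteration 1: join on id=6 -> Ivan (id 6, manager_id=4, lev 1).
Iteration 2: join on id=4 -> Vera (id 4, manager_id=1, lev 2).
Iteration 3: join on id=1 -> Eve (id 1, manager_id=NULL, lev 3).
Iteration 4: manager_id is NULL; no match; recursion stops.
Total rows emitted: 4.

4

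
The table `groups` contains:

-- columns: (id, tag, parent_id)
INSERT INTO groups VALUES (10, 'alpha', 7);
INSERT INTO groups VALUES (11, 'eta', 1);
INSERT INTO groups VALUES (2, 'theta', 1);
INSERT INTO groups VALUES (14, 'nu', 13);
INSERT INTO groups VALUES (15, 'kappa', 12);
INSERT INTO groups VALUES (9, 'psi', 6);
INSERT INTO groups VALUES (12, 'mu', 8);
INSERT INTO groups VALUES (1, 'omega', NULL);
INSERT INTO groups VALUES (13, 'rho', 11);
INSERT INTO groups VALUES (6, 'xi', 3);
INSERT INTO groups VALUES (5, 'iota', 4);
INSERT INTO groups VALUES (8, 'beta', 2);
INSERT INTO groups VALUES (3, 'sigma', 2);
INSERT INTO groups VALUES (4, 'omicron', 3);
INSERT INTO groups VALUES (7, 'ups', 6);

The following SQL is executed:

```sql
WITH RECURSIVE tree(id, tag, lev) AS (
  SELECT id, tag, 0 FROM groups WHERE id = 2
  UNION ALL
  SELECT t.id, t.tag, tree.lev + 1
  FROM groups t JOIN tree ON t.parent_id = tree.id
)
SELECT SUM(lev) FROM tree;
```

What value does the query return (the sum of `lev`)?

24

Base: id=2 (theta) at lev 0.
Iteration 1: rows with parent_id in {2} -> sigma (id 3, lev 1), beta (id 8, lev 1).
Iteration 2: rows with parent_id in {3,8} -> omicron (id 4, lev 2), xi (id 6, lev 2), mu (id 12, lev 2).
Iteration 3: rows with parent_id in {4,6,12} -> iota (id 5, lev 3), ups (id 7, lev 3), psi (id 9, lev 3), kappa (id 15, lev 3).
Iteration 4: rows with parent_id in {5,7,9,15} -> alpha (id 10, lev 4).
Iteration 5: no rows with parent_id in {10}; recursion stops.
SUM(lev) = 0 + 1 + 1 + 2 + 2 + 2 + 3 + 3 + 3 + 3 + 4 = 24.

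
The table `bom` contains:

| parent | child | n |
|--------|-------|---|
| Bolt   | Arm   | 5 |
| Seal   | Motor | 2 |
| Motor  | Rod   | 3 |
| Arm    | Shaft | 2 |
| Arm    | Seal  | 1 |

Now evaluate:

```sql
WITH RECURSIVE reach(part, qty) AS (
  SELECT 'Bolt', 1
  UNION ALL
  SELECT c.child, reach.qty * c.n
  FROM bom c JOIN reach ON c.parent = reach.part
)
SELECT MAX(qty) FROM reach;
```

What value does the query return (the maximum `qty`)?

Base: (Bolt, qty=1).
Iteration 1: components of {Bolt} -> Arm = 1*5 = 5.
Iteration 2: components of {Arm} -> Seal = 5*1 = 5, Shaft = 5*2 = 10.
Iteration 3: components of {Seal,Shaft} -> Motor = 5*2 = 10.
Iteration 4: components of {Motor} -> Rod = 10*3 = 30.
Iteration 5: no further components; recursion stops.
qty values: 1, 5, 10, 5, 10, 30; the maximum is 30.

30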